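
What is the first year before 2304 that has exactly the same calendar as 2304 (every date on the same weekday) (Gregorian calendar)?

2292

Two years share a calendar iff Jan 1 falls on the same weekday and both are leap or both are common. 2304: Jan 1 is Friday, leap year.
2303: Jan 1 Thursday, common
2302: Jan 1 Wednesday, common
2301: Jan 1 Tuesday, common
2300: Jan 1 Monday, common
2299: Jan 1 Sunday, common
2298: Jan 1 Saturday, common
2297: Jan 1 Friday, common
2296: Jan 1 Wednesday, leap
2295: Jan 1 Tuesday, common
2294: Jan 1 Monday, common
2293: Jan 1 Sunday, common
2292: Jan 1 Friday, leap
2292 matches on both conditions.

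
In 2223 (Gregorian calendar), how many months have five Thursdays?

4

A month of length L has five Thursdays iff its first Thursday is on day ≤ L−28 (so day 1–3 in a 31-day month, 1–2 in a 30-day month, day 1 in a leap February).
Checking each month of 2223: Jan starts Wed (31d) ✓; Feb starts Sat (28d); Mar starts Sat (31d); Apr starts Tue (30d); May starts Thu (31d) ✓; Jun starts Sun (30d); Jul starts Tue (31d) ✓; Aug starts Fri (31d); Sep starts Mon (30d); Oct starts Wed (31d) ✓; Nov starts Sat (30d); Dec starts Mon (31d).
Five-Thursday months: January, May, July, October → 4.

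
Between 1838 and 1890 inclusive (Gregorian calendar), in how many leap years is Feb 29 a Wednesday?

2

Leap years in 1838–1890: 13 of them.
Feb 29 weekday advances by 5 (mod 7) from one leap year to the next four years later (or differs when a century non-leap intervenes).
Leap-day weekdays: 1840:Sat 1844:Thu 1848:Tue 1852:Sun 1856:Fri 1860:Wed✓ 1864:Mon 1868:Sat 1872:Thu 1876:Tue 1880:Sun 1884:Fri 1888:Wed✓
Wednesday: 1860, 1888 → 2.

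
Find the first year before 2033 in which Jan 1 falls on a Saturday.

Jan 1 advances by 2 weekdays after a leap year and by 1 after a common year.
2033: Jan 1 is Saturday.
2032: Thursday (leap)
2031: Wednesday
2030: Tuesday
2029: Monday
2028: Saturday (leap)
2028 begins on a Saturday

2028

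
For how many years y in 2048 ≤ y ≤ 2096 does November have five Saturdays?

November has 30 days; it has five Saturdays when Saturday falls among the first (month-length − 28) days — i.e. when November 1 is one of Saturday/Friday.
November 1 by year: 2048:Sun 2049:Mon 2050:Tue 2051:Wed 2052:Fri✓ 2053:Sat✓ 2054:Sun 2055:Mon 2056:Wed 2057:Thu 2058:Fri✓ 2059:Sat✓ 2060:Mon 2061:Tue 2062:Wed …(19 more)… 2082:Sun 2083:Mon 2084:Wed 2085:Thu 2086:Fri✓ 2087:Sat✓ 2088:Mon 2089:Tue 2090:Wed 2091:Thu 2092:Sat✓ 2093:Sun 2094:Mon 2095:Tue 2096:Thu
Years with five Saturdays: 2052, 2053, 2058, 2059, 2064, 2069, 2070, 2075, 2080, 2081, 2086, 2087, 2092 → 13.

13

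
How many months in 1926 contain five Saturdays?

4

A month of length L has five Saturdays iff its first Saturday is on day ≤ L−28 (so day 1–3 in a 31-day month, 1–2 in a 30-day month, day 1 in a leap February).
Checking each month of 1926: Jan starts Fri (31d) ✓; Feb starts Mon (28d); Mar starts Mon (31d); Apr starts Thu (30d); May starts Sat (31d) ✓; Jun starts Tue (30d); Jul starts Thu (31d) ✓; Aug starts Sun (31d); Sep starts Wed (30d); Oct starts Fri (31d) ✓; Nov starts Mon (30d); Dec starts Wed (31d).
Five-Saturday months: January, May, July, October → 4.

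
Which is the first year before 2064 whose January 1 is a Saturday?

2061

Jan 1 advances by 2 weekdays after a leap year and by 1 after a common year.
2064: Jan 1 is Tuesday (leap).
2063: Monday
2062: Sunday
2061: Saturday
2061 begins on a Saturday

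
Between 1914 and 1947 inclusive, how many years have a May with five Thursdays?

15

May has 31 days; it has five Thursdays when Thursday falls among the first (month-length − 28) days — i.e. when May 1 is one of Thursday/Wednesday/Tuesday.
May 1 by year: 1914:Fri 1915:Sat 1916:Mon 1917:Tue✓ 1918:Wed✓ 1919:Thu✓ 1920:Sat 1921:Sun 1922:Mon 1923:Tue✓ 1924:Thu✓ 1925:Fri 1926:Sat 1927:Sun 1928:Tue✓ …(4 more)… 1933:Mon 1934:Tue✓ 1935:Wed✓ 1936:Fri 1937:Sat 1938:Sun 1939:Mon 1940:Wed✓ 1941:Thu✓ 1942:Fri 1943:Sat 1944:Mon 1945:Tue✓ 1946:Wed✓ 1947:Thu✓
Years with five Thursdays: 1917, 1918, 1919, 1923, 1924, 1928, 1929, 1930, 1934, 1935, 1940, 1941, 1945, 1946, 1947 → 15.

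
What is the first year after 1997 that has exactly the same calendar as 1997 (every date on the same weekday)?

Two years share a calendar iff Jan 1 falls on the same weekday and both are leap or both are common. 1997: Jan 1 is Wednesday, common year.
1998: Jan 1 Thursday, common
1999: Jan 1 Friday, common
2000: Jan 1 Saturday, leap
2001: Jan 1 Monday, common
2002: Jan 1 Tuesday, common
2003: Jan 1 Wednesday, common
2003 matches on both conditions.

2003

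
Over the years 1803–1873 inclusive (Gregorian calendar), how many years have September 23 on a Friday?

11

Track September 23's weekday year by year (advancing +1, or +2 across a Feb 29):
  1803: Fri ✓  1804: Sun (+2)  1805: Mon (+1)  1806: Tue (+1)  1807: Wed (+1)
  1808: Fri (+2) ✓  1809: Sat (+1)  1810: Sun (+1)  1811: Mon (+1)  1812: Wed (+2)
  1813: Thu (+1)  1814: Fri (+1) ✓  1815: Sat (+1)  1816: Mon (+2)  … (43 more years) …
  1860: Sun (+2)  1861: Mon (+1)  1862: Tue (+1)  1863: Wed (+1)  1864: Fri (+2) ✓
  1865: Sat (+1)  1866: Sun (+1)  1867: Mon (+1)  1868: Wed (+2)  1869: Thu (+1)
  1870: Fri (+1) ✓  1871: Sat (+1)  1872: Mon (+2)  1873: Tue (+1)
Friday years: 1803, 1808, 1814, 1825, 1831, 1836, 1842, 1853, 1859, 1864, 1870 — 11 in total.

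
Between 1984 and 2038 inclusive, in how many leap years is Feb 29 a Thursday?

2

Leap years in 1984–2038: 14 of them.
Feb 29 weekday advances by 5 (mod 7) from one leap year to the next four years later (or differs when a century non-leap intervenes).
Leap-day weekdays: 1984:Wed 1988:Mon 1992:Sat 1996:Thu✓ 2000:Tue 2004:Sun 2008:Fri 2012:Wed 2016:Mon 2020:Sat 2024:Thu✓ 2028:Tue 2032:Sun 2036:Fri
Thursday: 1996, 2024 → 2.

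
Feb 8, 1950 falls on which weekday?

January 1, 1950 is a Sunday.
February 8 is day 39 of the year, i.e. 38 days after Jan 1.
38 mod 7 = 3, so advance 3 weekdays from Sunday: Wednesday.

Wednesday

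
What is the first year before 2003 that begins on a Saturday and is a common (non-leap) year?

Jan 1 advances by 2 weekdays after a leap year and by 1 after a common year.
2003: Jan 1 is Wednesday.
2002: Tuesday
2001: Monday
2000: Saturday (leap)
1999: Friday
1998: Thursday
1997: Wednesday
1996: Monday (leap)
1995: Sunday
1994: Saturday
1994 begins on a Saturday and is a common year.

1994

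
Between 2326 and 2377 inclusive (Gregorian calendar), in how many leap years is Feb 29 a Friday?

1

Leap years in 2326–2377: 13 of them.
Feb 29 weekday advances by 5 (mod 7) from one leap year to the next four years later (or differs when a century non-leap intervenes).
Leap-day weekdays: 2328:Wed 2332:Mon 2336:Sat 2340:Thu 2344:Tue 2348:Sun 2352:Fri✓ 2356:Wed 2360:Mon 2364:Sat 2368:Thu 2372:Tue 2376:Sun
Friday: 2352 → 1.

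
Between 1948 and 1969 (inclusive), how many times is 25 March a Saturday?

3

Track 25 March's weekday year by year (advancing +1, or +2 across a Feb 29):
  1948: Thu  1949: Fri (+1)  1950: Sat (+1) ✓  1951: Sun (+1)  1952: Tue (+2)
  1953: Wed (+1)  1954: Thu (+1)  1955: Fri (+1)  1956: Sun (+2)  1957: Mon (+1)
  1958: Tue (+1)  1959: Wed (+1)  1960: Fri (+2)  1961: Sat (+1) ✓  1962: Sun (+1)
  1963: Mon (+1)  1964: Wed (+2)  1965: Thu (+1)  1966: Fri (+1)  1967: Sat (+1) ✓
  1968: Mon (+2)  1969: Tue (+1)
Saturday years: 1950, 1961, 1967 — 3 in total.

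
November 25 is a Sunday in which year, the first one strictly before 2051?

From one year to the next, a fixed date's weekday advances by 1, or by 2 when a Feb 29 lies between the two dates.
2051: November 25 is Saturday.
2050: Friday (−1)
2049: Thursday (−1)
2048: Wednesday (−1)
2047: Monday (−2)
2046: Sunday (−1)
November 25 falls on a Sunday in 2046.

2046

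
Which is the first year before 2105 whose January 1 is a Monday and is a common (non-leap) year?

2103

Jan 1 advances by 2 weekdays after a leap year and by 1 after a common year.
2105: Jan 1 is Thursday.
2104: Tuesday (leap)
2103: Monday
2103 begins on a Monday and is a common year.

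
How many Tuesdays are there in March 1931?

5

March 1931 has 31 days and begins on Sunday.
The first Tuesday is March 3.
Tuesdays fall on 3, 10, 17, 24, 31 — that's 5.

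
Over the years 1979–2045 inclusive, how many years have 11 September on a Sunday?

10

Track 11 September's weekday year by year (advancing +1, or +2 across a Feb 29):
  1979: Tue  1980: Thu (+2)  1981: Fri (+1)  1982: Sat (+1)  1983: Sun (+1) ✓
  1984: Tue (+2)  1985: Wed (+1)  1986: Thu (+1)  1987: Fri (+1)  1988: Sun (+2) ✓
  1989: Mon (+1)  1990: Tue (+1)  1991: Wed (+1)  1992: Fri (+2)  … (39 more years) …
  2032: Sat (+2)  2033: Sun (+1) ✓  2034: Mon (+1)  2035: Tue (+1)  2036: Thu (+2)
  2037: Fri (+1)  2038: Sat (+1)  2039: Sun (+1) ✓  2040: Tue (+2)  2041: Wed (+1)
  2042: Thu (+1)  2043: Fri (+1)  2044: Sun (+2) ✓  2045: Mon (+1)
Sunday years: 1983, 1988, 1994, 2005, 2011, 2016, 2022, 2033, 2039, 2044 — 10 in total.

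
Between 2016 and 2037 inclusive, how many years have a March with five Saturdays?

9

March has 31 days; it has five Saturdays when Saturday falls among the first (month-length − 28) days — i.e. when March 1 is one of Saturday/Friday/Thursday.
March 1 by year: 2016:Tue 2017:Wed 2018:Thu✓ 2019:Fri✓ 2020:Sun 2021:Mon 2022:Tue 2023:Wed 2024:Fri✓ 2025:Sat✓ 2026:Sun 2027:Mon 2028:Wed 2029:Thu✓ 2030:Fri✓ 2031:Sat✓ 2032:Mon 2033:Tue 2034:Wed 2035:Thu✓ 2036:Sat✓ 2037:Sun
Years with five Saturdays: 2018, 2019, 2024, 2025, 2029, 2030, 2031, 2035, 2036 → 9.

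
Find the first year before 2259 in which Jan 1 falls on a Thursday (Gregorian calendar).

Jan 1 advances by 2 weekdays after a leap year and by 1 after a common year.
2259: Jan 1 is Saturday.
2258: Friday
2257: Thursday
2257 begins on a Thursday

2257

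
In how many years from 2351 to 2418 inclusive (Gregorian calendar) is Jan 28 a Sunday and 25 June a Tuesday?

Check each year's weekday for Jan 28 and 25 June:
  2351: Sun/Mon  2352: Mon/Wed  2353: Wed/Thu  2354: Thu/Fri  2355: Fri/Sat  2356: Sat/Mon  2357: Mon/Tue  2358: Tue/Wed  2359: Wed/Thu  2360: Thu/Sat  2361: Sat/Sun  2362: Sun/Mon  2363: Mon/Tue  2364: Tue/Thu  …(40 more)…  2405: Fri/Sat  2406: Sat/Sun  2407: Sun/Mon  2408: Mon/Wed  2409: Wed/Thu  2410: Thu/Fri  2411: Fri/Sat  2412: Sat/Mon  2413: Mon/Tue  2414: Tue/Wed  2415: Wed/Thu  2416: Thu/Sat  2417: Sat/Sun  2418: Sun/Mon
Both conditions hold in: 2368, 2396 — 2.

2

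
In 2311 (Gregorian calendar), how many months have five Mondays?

A month of length L has five Mondays iff its first Monday is on day ≤ L−28 (so day 1–3 in a 31-day month, 1–2 in a 30-day month, day 1 in a leap February).
Checking each month of 2311: Jan starts Sun (31d) ✓; Feb starts Wed (28d); Mar starts Wed (31d); Apr starts Sat (30d); May starts Mon (31d) ✓; Jun starts Thu (30d); Jul starts Sat (31d) ✓; Aug starts Tue (31d); Sep starts Fri (30d); Oct starts Sun (31d) ✓; Nov starts Wed (30d); Dec starts Fri (31d).
Five-Monday months: January, May, July, October → 4.

4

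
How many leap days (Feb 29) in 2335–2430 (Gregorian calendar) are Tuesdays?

4

Leap years in 2335–2430: 24 of them.
Feb 29 weekday advances by 5 (mod 7) from one leap year to the next four years later (or differs when a century non-leap intervenes).
Leap-day weekdays: 2336:Sat 2340:Thu 2344:Tue✓ 2348:Sun 2352:Fri 2356:Wed 2360:Mon 2364:Sat 2368:Thu 2372:Tue✓ 2376:Sun 2380:Fri 2384:Wed 2388:Mon 2392:Sat 2396:Thu 2400:Tue✓ 2404:Sun 2408:Fri 2412:Wed 2416:Mon 2420:Sat 2424:Thu 2428:Tue✓
Tuesday: 2344, 2372, 2400, 2428 → 4.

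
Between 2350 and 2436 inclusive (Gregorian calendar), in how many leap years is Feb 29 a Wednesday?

Leap years in 2350–2436: 22 of them.
Feb 29 weekday advances by 5 (mod 7) from one leap year to the next four years later (or differs when a century non-leap intervenes).
Leap-day weekdays: 2352:Fri 2356:Wed✓ 2360:Mon 2364:Sat 2368:Thu 2372:Tue 2376:Sun 2380:Fri 2384:Wed✓ 2388:Mon 2392:Sat 2396:Thu 2400:Tue 2404:Sun 2408:Fri 2412:Wed✓ 2416:Mon 2420:Sat 2424:Thu 2428:Tue 2432:Sun 2436:Fri
Wednesday: 2356, 2384, 2412 → 3.

3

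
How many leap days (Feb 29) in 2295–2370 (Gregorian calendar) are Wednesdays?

Leap years in 2295–2370: 18 of them.
Feb 29 weekday advances by 5 (mod 7) from one leap year to the next four years later (or differs when a century non-leap intervenes).
Leap-day weekdays: 2296:Sat 2304:Mon 2308:Sat 2312:Thu 2316:Tue 2320:Sun 2324:Fri 2328:Wed✓ 2332:Mon 2336:Sat 2340:Thu 2344:Tue 2348:Sun 2352:Fri 2356:Wed✓ 2360:Mon 2364:Sat 2368:Thu
Wednesday: 2328, 2356 → 2.

2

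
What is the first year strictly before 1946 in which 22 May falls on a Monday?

From one year to the next, a fixed date's weekday advances by 1, or by 2 when a Feb 29 lies between the two dates.
1946: May 22 is Wednesday.
1945: Tuesday (−1)
1944: Monday (−1)
22 May falls on a Monday in 1944.

1944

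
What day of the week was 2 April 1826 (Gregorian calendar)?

Sunday

January 1, 1826 is a Sunday.
April 2 is day 92 of the year, i.e. 91 days after Jan 1.
91 mod 7 = 0, so advance 0 weekdays from Sunday: Sunday.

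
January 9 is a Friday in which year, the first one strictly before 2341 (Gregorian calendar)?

2331

From one year to the next, a fixed date's weekday advances by 1, or by 2 when a Feb 29 lies between the two dates.
2341: January 9 is Thursday.
2340: Tuesday (−2)
2339: Monday (−1)
2338: Sunday (−1)
2337: Saturday (−1)
2336: Thursday (−2)
2335: Wednesday (−1)
2334: Tuesday (−1)
2333: Monday (−1)
2332: Saturday (−2)
2331: Friday (−1)
January 9 falls on a Friday in 2331.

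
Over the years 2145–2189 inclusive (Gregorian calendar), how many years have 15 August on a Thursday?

6

Track 15 August's weekday year by year (advancing +1, or +2 across a Feb 29):
  2145: Sun  2146: Mon (+1)  2147: Tue (+1)  2148: Thu (+2) ✓  2149: Fri (+1)
  2150: Sat (+1)  2151: Sun (+1)  2152: Tue (+2)  2153: Wed (+1)  2154: Thu (+1) ✓
  2155: Fri (+1)  2156: Sun (+2)  2157: Mon (+1)  2158: Tue (+1)  … (17 more years) …
  2176: Thu (+2) ✓  2177: Fri (+1)  2178: Sat (+1)  2179: Sun (+1)  2180: Tue (+2)
  2181: Wed (+1)  2182: Thu (+1) ✓  2183: Fri (+1)  2184: Sun (+2)  2185: Mon (+1)
  2186: Tue (+1)  2187: Wed (+1)  2188: Fri (+2)  2189: Sat (+1)
Thursday years: 2148, 2154, 2165, 2171, 2176, 2182 — 6 in total.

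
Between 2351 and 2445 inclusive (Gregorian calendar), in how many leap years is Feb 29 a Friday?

Leap years in 2351–2445: 24 of them.
Feb 29 weekday advances by 5 (mod 7) from one leap year to the next four years later (or differs when a century non-leap intervenes).
Leap-day weekdays: 2352:Fri✓ 2356:Wed 2360:Mon 2364:Sat 2368:Thu 2372:Tue 2376:Sun 2380:Fri✓ 2384:Wed 2388:Mon 2392:Sat 2396:Thu 2400:Tue 2404:Sun 2408:Fri✓ 2412:Wed 2416:Mon 2420:Sat 2424:Thu 2428:Tue 2432:Sun 2436:Fri✓ 2440:Wed 2444:Mon
Friday: 2352, 2380, 2408, 2436 → 4.

4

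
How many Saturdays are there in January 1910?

5

January 1910 has 31 days and begins on Saturday.
The first Saturday is January 1.
Saturdays fall on 1, 8, 15, 22, 29 — that's 5.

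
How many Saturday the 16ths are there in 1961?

Check the 16th of each month of 1961: Jan 16: Mon, Feb 16: Thu, Mar 16: Thu, Apr 16: Sun, May 16: Tue, Jun 16: Fri, Jul 16: Sun, Aug 16: Wed, Sep 16: Sat, Oct 16: Mon, Nov 16: Thu, Dec 16: Sat.
Saturday occurs in September, December — 2 months.

2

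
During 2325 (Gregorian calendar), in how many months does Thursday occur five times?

A month of length L has five Thursdays iff its first Thursday is on day ≤ L−28 (so day 1–3 in a 31-day month, 1–2 in a 30-day month, day 1 in a leap February).
Checking each month of 2325: Jan starts Thu (31d) ✓; Feb starts Sun (28d); Mar starts Sun (31d); Apr starts Wed (30d) ✓; May starts Fri (31d); Jun starts Mon (30d); Jul starts Wed (31d) ✓; Aug starts Sat (31d); Sep starts Tue (30d); Oct starts Thu (31d) ✓; Nov starts Sun (30d); Dec starts Tue (31d) ✓.
Five-Thursday months: January, April, July, October, December → 5.

5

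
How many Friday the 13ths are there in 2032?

Check the 13th of each month of 2032: Jan 13: Tue, Feb 13: Fri, Mar 13: Sat, Apr 13: Tue, May 13: Thu, Jun 13: Sun, Jul 13: Tue, Aug 13: Fri, Sep 13: Mon, Oct 13: Wed, Nov 13: Sat, Dec 13: Mon.
Friday occurs in February, August — 2 months.

2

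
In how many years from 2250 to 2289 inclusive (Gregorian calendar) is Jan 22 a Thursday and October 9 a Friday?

Check each year's weekday for Jan 22 and October 9:
  2250: Tue/Wed  2251: Wed/Thu  2252: Thu/Sat  2253: Sat/Sun  2254: Sun/Mon  2255: Mon/Tue  2256: Tue/Thu  2257: Thu/Fri ✓  2258: Fri/Sat  2259: Sat/Sun  2260: Sun/Tue  2261: Tue/Wed  2262: Wed/Thu  2263: Thu/Fri ✓  …(12 more)…  2276: Sat/Mon  2277: Mon/Tue  2278: Tue/Wed  2279: Wed/Thu  2280: Thu/Sat  2281: Sat/Sun  2282: Sun/Mon  2283: Mon/Tue  2284: Tue/Thu  2285: Thu/Fri ✓  2286: Fri/Sat  2287: Sat/Sun  2288: Sun/Tue  2289: Tue/Wed
Both conditions hold in: 2257, 2263, 2274, 2285 — 4.

4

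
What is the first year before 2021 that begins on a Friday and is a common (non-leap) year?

Jan 1 advances by 2 weekdays after a leap year and by 1 after a common year.
2021: Jan 1 is Friday.
2020: Wednesday (leap)
2019: Tuesday
2018: Monday
2017: Sunday
2016: Friday (leap)
2015: Thursday
2014: Wednesday
2013: Tuesday
2012: Sunday (leap)
2011: Saturday
2010: Friday
2010 begins on a Friday and is a common year.

2010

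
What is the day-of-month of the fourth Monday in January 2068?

23

January 1, 2068 is a Sunday, so the first Monday is the 2nd.
The fourth Monday is 2 + 21 = 23.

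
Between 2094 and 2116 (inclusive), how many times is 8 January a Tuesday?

4

Track 8 January's weekday year by year (advancing +1, or +2 across a Feb 29):
  2094: Fri  2095: Sat (+1)  2096: Sun (+1)  2097: Tue (+2) ✓  2098: Wed (+1)
  2099: Thu (+1)  2100: Fri (+1)  2101: Sat (+1)  2102: Sun (+1)  2103: Mon (+1)
  2104: Tue (+1) ✓  2105: Thu (+2)  2106: Fri (+1)  2107: Sat (+1)  2108: Sun (+1)
  2109: Tue (+2) ✓  2110: Wed (+1)  2111: Thu (+1)  2112: Fri (+1)  2113: Sun (+2)
  2114: Mon (+1)  2115: Tue (+1) ✓  2116: Wed (+1)
Tuesday years: 2097, 2104, 2109, 2115 — 4 in total.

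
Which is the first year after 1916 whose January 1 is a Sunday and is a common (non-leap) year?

1922

Jan 1 advances by 2 weekdays after a leap year and by 1 after a common year.
1916: Jan 1 is Saturday (leap).
1917: Monday
1918: Tuesday
1919: Wednesday
1920: Thursday (leap)
1921: Saturday
1922: Sunday
1922 begins on a Sunday and is a common year.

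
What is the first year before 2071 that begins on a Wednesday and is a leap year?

2048

Jan 1 advances by 2 weekdays after a leap year and by 1 after a common year.
2071: Jan 1 is Thursday.
2070: Wednesday
2069: Tuesday
2068: Sunday (leap)
2067: Saturday
2066: Friday
2065: Thursday
2064: Tuesday (leap)
2063: Monday
2062: Sunday
2061: Saturday
2060: Thursday (leap)
2059: Wednesday
2058: Tuesday
2057: Monday
2056: Saturday (leap)
2055: Friday
2054: Thursday
2053: Wednesday
2052: Monday (leap)
2051: Sunday
2050: Saturday
2049: Friday
2048: Wednesday (leap)
2048 begins on a Wednesday and is a leap year.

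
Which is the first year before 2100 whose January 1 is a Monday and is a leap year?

2080

Jan 1 advances by 2 weekdays after a leap year and by 1 after a common year.
2100: Jan 1 is Friday.
2099: Thursday
2098: Wednesday
2097: Tuesday
2096: Sunday (leap)
2095: Saturday
2094: Friday
2093: Thursday
2092: Tuesday (leap)
2091: Monday
2090: Sunday
2089: Saturday
2088: Thursday (leap)
2087: Wednesday
2086: Tuesday
2085: Monday
2084: Saturday (leap)
2083: Friday
2082: Thursday
2081: Wednesday
2080: Monday (leap)
2080 begins on a Monday and is a leap year.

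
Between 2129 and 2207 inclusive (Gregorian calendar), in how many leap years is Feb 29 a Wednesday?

Leap years in 2129–2207: 18 of them.
Feb 29 weekday advances by 5 (mod 7) from one leap year to the next four years later (or differs when a century non-leap intervenes).
Leap-day weekdays: 2132:Fri 2136:Wed✓ 2140:Mon 2144:Sat 2148:Thu 2152:Tue 2156:Sun 2160:Fri 2164:Wed✓ 2168:Mon 2172:Sat 2176:Thu 2180:Tue 2184:Sun 2188:Fri 2192:Wed✓ 2196:Mon 2204:Wed✓
Wednesday: 2136, 2164, 2192, 2204 → 4.

4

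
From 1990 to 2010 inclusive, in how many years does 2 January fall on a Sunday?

Track 2 January's weekday year by year (advancing +1, or +2 across a Feb 29):
  1990: Tue  1991: Wed (+1)  1992: Thu (+1)  1993: Sat (+2)  1994: Sun (+1) ✓
  1995: Mon (+1)  1996: Tue (+1)  1997: Thu (+2)  1998: Fri (+1)  1999: Sat (+1)
  2000: Sun (+1) ✓  2001: Tue (+2)  2002: Wed (+1)  2003: Thu (+1)  2004: Fri (+1)
  2005: Sun (+2) ✓  2006: Mon (+1)  2007: Tue (+1)  2008: Wed (+1)  2009: Fri (+2)
  2010: Sat (+1)
Sunday years: 1994, 2000, 2005 — 3 in total.

3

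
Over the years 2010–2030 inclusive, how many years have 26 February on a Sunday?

Track 26 February's weekday year by year (advancing +1, or +2 across a Feb 29):
  2010: Fri  2011: Sat (+1)  2012: Sun (+1) ✓  2013: Tue (+2)  2014: Wed (+1)
  2015: Thu (+1)  2016: Fri (+1)  2017: Sun (+2) ✓  2018: Mon (+1)  2019: Tue (+1)
  2020: Wed (+1)  2021: Fri (+2)  2022: Sat (+1)  2023: Sun (+1) ✓  2024: Mon (+1)
  2025: Wed (+2)  2026: Thu (+1)  2027: Fri (+1)  2028: Sat (+1)  2029: Mon (+2)
  2030: Tue (+1)
Sunday years: 2012, 2017, 2023 — 3 in total.

3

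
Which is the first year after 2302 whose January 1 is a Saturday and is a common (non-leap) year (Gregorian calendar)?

Jan 1 advances by 2 weekdays after a leap year and by 1 after a common year.
2302: Jan 1 is Wednesday.
2303: Thursday
2304: Friday (leap)
2305: Sunday
2306: Monday
2307: Tuesday
2308: Wednesday (leap)
2309: Friday
2310: Saturday
2310 begins on a Saturday and is a common year.

2310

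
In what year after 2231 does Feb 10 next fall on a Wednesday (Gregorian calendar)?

2236

From one year to the next, a fixed date's weekday advances by 1, or by 2 when a Feb 29 lies between the two dates.
2231: February 10 is Thursday.
2232: Friday (+1)
2233: Sunday (+2)
2234: Monday (+1)
2235: Tuesday (+1)
2236: Wednesday (+1)
Feb 10 falls on a Wednesday in 2236.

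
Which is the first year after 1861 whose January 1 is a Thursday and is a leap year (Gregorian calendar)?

1880

Jan 1 advances by 2 weekdays after a leap year and by 1 after a common year.
1861: Jan 1 is Tuesday.
1862: Wednesday
1863: Thursday
1864: Friday (leap)
1865: Sunday
1866: Monday
1867: Tuesday
1868: Wednesday (leap)
1869: Friday
1870: Saturday
1871: Sunday
1872: Monday (leap)
1873: Wednesday
1874: Thursday
1875: Friday
1876: Saturday (leap)
1877: Monday
1878: Tuesday
1879: Wednesday
1880: Thursday (leap)
1880 begins on a Thursday and is a leap year.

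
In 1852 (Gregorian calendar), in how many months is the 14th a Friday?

Check the 14th of each month of 1852: Jan 14: Wed, Feb 14: Sat, Mar 14: Sun, Apr 14: Wed, May 14: Fri, Jun 14: Mon, Jul 14: Wed, Aug 14: Sat, Sep 14: Tue, Oct 14: Thu, Nov 14: Sun, Dec 14: Tue.
Friday occurs in May — 1 month.

1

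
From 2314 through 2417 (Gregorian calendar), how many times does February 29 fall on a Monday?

4

Leap years in 2314–2417: 26 of them.
Feb 29 weekday advances by 5 (mod 7) from one leap year to the next four years later (or differs when a century non-leap intervenes).
Leap-day weekdays: 2316:Tue 2320:Sun 2324:Fri 2328:Wed 2332:Mon✓ 2336:Sat 2340:Thu 2344:Tue 2348:Sun 2352:Fri 2356:Wed 2360:Mon✓ 2364:Sat 2368:Thu 2372:Tue 2376:Sun 2380:Fri 2384:Wed 2388:Mon✓ 2392:Sat 2396:Thu 2400:Tue 2404:Sun 2408:Fri 2412:Wed 2416:Mon✓
Monday: 2332, 2360, 2388, 2416 → 4.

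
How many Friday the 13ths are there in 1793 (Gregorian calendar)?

2

Check the 13th of each month of 1793: Jan 13: Sun, Feb 13: Wed, Mar 13: Wed, Apr 13: Sat, May 13: Mon, Jun 13: Thu, Jul 13: Sat, Aug 13: Tue, Sep 13: Fri, Oct 13: Sun, Nov 13: Wed, Dec 13: Fri.
Friday occurs in September, December — 2 months.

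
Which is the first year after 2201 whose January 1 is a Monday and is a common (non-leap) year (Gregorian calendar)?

Jan 1 advances by 2 weekdays after a leap year and by 1 after a common year.
2201: Jan 1 is Thursday.
2202: Friday
2203: Saturday
2204: Sunday (leap)
2205: Tuesday
2206: Wednesday
2207: Thursday
2208: Friday (leap)
2209: Sunday
2210: Monday
2210 begins on a Monday and is a common year.

2210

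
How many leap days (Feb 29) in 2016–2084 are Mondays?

Leap years in 2016–2084: 18 of them.
Feb 29 weekday advances by 5 (mod 7) from one leap year to the next four years later (or differs when a century non-leap intervenes).
Leap-day weekdays: 2016:Mon✓ 2020:Sat 2024:Thu 2028:Tue 2032:Sun 2036:Fri 2040:Wed 2044:Mon✓ 2048:Sat 2052:Thu 2056:Tue 2060:Sun 2064:Fri 2068:Wed 2072:Mon✓ 2076:Sat 2080:Thu 2084:Tue
Monday: 2016, 2044, 2072 → 3.

3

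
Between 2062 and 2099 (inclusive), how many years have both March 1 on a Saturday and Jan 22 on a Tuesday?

2

Check each year's weekday for March 1 and Jan 22:
  2062: Wed/Sun  2063: Thu/Mon  2064: Sat/Tue ✓  2065: Sun/Thu  2066: Mon/Fri  2067: Tue/Sat  2068: Thu/Sun  2069: Fri/Tue  2070: Sat/Wed  2071: Sun/Thu  2072: Tue/Fri  2073: Wed/Sun  2074: Thu/Mon  2075: Fri/Tue  …(10 more)…  2086: Fri/Tue  2087: Sat/Wed  2088: Mon/Thu  2089: Tue/Sat  2090: Wed/Sun  2091: Thu/Mon  2092: Sat/Tue ✓  2093: Sun/Thu  2094: Mon/Fri  2095: Tue/Sat  2096: Thu/Sun  2097: Fri/Tue  2098: Sat/Wed  2099: Sun/Thu
Both conditions hold in: 2064, 2092 — 2.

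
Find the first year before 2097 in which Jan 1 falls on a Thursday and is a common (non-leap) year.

2093

Jan 1 advances by 2 weekdays after a leap year and by 1 after a common year.
2097: Jan 1 is Tuesday.
2096: Sunday (leap)
2095: Saturday
2094: Friday
2093: Thursday
2093 begins on a Thursday and is a common year.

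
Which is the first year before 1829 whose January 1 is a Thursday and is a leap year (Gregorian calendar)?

Jan 1 advances by 2 weekdays after a leap year and by 1 after a common year.
1829: Jan 1 is Thursday.
1828: Tuesday (leap)
1827: Monday
1826: Sunday
1825: Saturday
1824: Thursday (leap)
1824 begins on a Thursday and is a leap year.

1824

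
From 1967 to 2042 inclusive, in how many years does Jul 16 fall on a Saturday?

Track Jul 16's weekday year by year (advancing +1, or +2 across a Feb 29):
  1967: Sun  1968: Tue (+2)  1969: Wed (+1)  1970: Thu (+1)  1971: Fri (+1)
  1972: Sun (+2)  1973: Mon (+1)  1974: Tue (+1)  1975: Wed (+1)  1976: Fri (+2)
  1977: Sat (+1) ✓  1978: Sun (+1)  1979: Mon (+1)  1980: Wed (+2)  … (48 more years) …
  2029: Mon (+1)  2030: Tue (+1)  2031: Wed (+1)  2032: Fri (+2)  2033: Sat (+1) ✓
  2034: Sun (+1)  2035: Mon (+1)  2036: Wed (+2)  2037: Thu (+1)  2038: Fri (+1)
  2039: Sat (+1) ✓  2040: Mon (+2)  2041: Tue (+1)  2042: Wed (+1)
Saturday years: 1977, 1983, 1988, 1994, 2005, 2011, 2016, 2022, 2033, 2039 — 10 in total.

10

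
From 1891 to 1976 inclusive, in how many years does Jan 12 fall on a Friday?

13

Track Jan 12's weekday year by year (advancing +1, or +2 across a Feb 29):
  1891: Mon  1892: Tue (+1)  1893: Thu (+2)  1894: Fri (+1) ✓  1895: Sat (+1)
  1896: Sun (+1)  1897: Tue (+2)  1898: Wed (+1)  1899: Thu (+1)  1900: Fri (+1) ✓
  1901: Sat (+1)  1902: Sun (+1)  1903: Mon (+1)  1904: Tue (+1)  … (58 more years) …
  1963: Sat (+1)  1964: Sun (+1)  1965: Tue (+2)  1966: Wed (+1)  1967: Thu (+1)
  1968: Fri (+1) ✓  1969: Sun (+2)  1970: Mon (+1)  1971: Tue (+1)  1972: Wed (+1)
  1973: Fri (+2) ✓  1974: Sat (+1)  1975: Sun (+1)  1976: Mon (+1)
Friday years: 1894, 1900, 1906, 1912, 1917, 1923, 1934, 1940, 1945, 1951, 1962, 1968, 1973 — 13 in total.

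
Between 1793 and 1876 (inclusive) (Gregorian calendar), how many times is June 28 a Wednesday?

Track June 28's weekday year by year (advancing +1, or +2 across a Feb 29):
  1793: Fri  1794: Sat (+1)  1795: Sun (+1)  1796: Tue (+2)  1797: Wed (+1) ✓
  1798: Thu (+1)  1799: Fri (+1)  1800: Sat (+1)  1801: Sun (+1)  1802: Mon (+1)
  1803: Tue (+1)  1804: Thu (+2)  1805: Fri (+1)  1806: Sat (+1)  … (56 more years) …
  1863: Sun (+1)  1864: Tue (+2)  1865: Wed (+1) ✓  1866: Thu (+1)  1867: Fri (+1)
  1868: Sun (+2)  1869: Mon (+1)  1870: Tue (+1)  1871: Wed (+1) ✓  1872: Fri (+2)
  1873: Sat (+1)  1874: Sun (+1)  1875: Mon (+1)  1876: Wed (+2) ✓
Wednesday years: 1797, 1809, 1815, 1820, 1826, 1837, 1843, 1848, 1854, 1865, 1871, 1876 — 12 in total.

12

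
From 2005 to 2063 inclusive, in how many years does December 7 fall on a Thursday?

Track December 7's weekday year by year (advancing +1, or +2 across a Feb 29):
  2005: Wed  2006: Thu (+1) ✓  2007: Fri (+1)  2008: Sun (+2)  2009: Mon (+1)
  2010: Tue (+1)  2011: Wed (+1)  2012: Fri (+2)  2013: Sat (+1)  2014: Sun (+1)
  2015: Mon (+1)  2016: Wed (+2)  2017: Thu (+1) ✓  2018: Fri (+1)  … (31 more years) …
  2050: Wed (+1)  2051: Thu (+1) ✓  2052: Sat (+2)  2053: Sun (+1)  2054: Mon (+1)
  2055: Tue (+1)  2056: Thu (+2) ✓  2057: Fri (+1)  2058: Sat (+1)  2059: Sun (+1)
  2060: Tue (+2)  2061: Wed (+1)  2062: Thu (+1) ✓  2063: Fri (+1)
Thursday years: 2006, 2017, 2023, 2028, 2034, 2045, 2051, 2056, 2062 — 9 in total.

9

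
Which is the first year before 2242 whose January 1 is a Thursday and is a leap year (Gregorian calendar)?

Jan 1 advances by 2 weekdays after a leap year and by 1 after a common year.
2242: Jan 1 is Saturday.
2241: Friday
2240: Wednesday (leap)
2239: Tuesday
2238: Monday
2237: Sunday
2236: Friday (leap)
2235: Thursday
2234: Wednesday
2233: Tuesday
2232: Sunday (leap)
2231: Saturday
2230: Friday
2229: Thursday
2228: Tuesday (leap)
2227: Monday
2226: Sunday
2225: Saturday
2224: Thursday (leap)
2224 begins on a Thursday and is a leap year.

2224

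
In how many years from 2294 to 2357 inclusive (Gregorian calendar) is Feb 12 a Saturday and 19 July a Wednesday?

2

Check each year's weekday for Feb 12 and 19 July:
  2294: Mon/Thu  2295: Tue/Fri  2296: Wed/Sun  2297: Fri/Mon  2298: Sat/Tue  2299: Sun/Wed  2300: Mon/Thu  2301: Tue/Fri  2302: Wed/Sat  2303: Thu/Sun  2304: Fri/Tue  2305: Sun/Wed  2306: Mon/Thu  2307: Tue/Fri  …(36 more)…  2344: Sat/Wed ✓  2345: Mon/Thu  2346: Tue/Fri  2347: Wed/Sat  2348: Thu/Mon  2349: Sat/Tue  2350: Sun/Wed  2351: Mon/Thu  2352: Tue/Sat  2353: Thu/Sun  2354: Fri/Mon  2355: Sat/Tue  2356: Sun/Thu  2357: Tue/Fri
Both conditions hold in: 2316, 2344 — 2.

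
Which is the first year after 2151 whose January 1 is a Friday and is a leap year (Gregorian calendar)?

2168

Jan 1 advances by 2 weekdays after a leap year and by 1 after a common year.
2151: Jan 1 is Friday.
2152: Saturday (leap)
2153: Monday
2154: Tuesday
2155: Wednesday
2156: Thursday (leap)
2157: Saturday
2158: Sunday
2159: Monday
2160: Tuesday (leap)
2161: Thursday
2162: Friday
2163: Saturday
2164: Sunday (leap)
2165: Tuesday
2166: Wednesday
2167: Thursday
2168: Friday (leap)
2168 begins on a Friday and is a leap year.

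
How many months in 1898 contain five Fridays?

A month of length L has five Fridays iff its first Friday is on day ≤ L−28 (so day 1–3 in a 31-day month, 1–2 in a 30-day month, day 1 in a leap February).
Checking each month of 1898: Jan starts Sat (31d); Feb starts Tue (28d); Mar starts Tue (31d); Apr starts Fri (30d) ✓; May starts Sun (31d); Jun starts Wed (30d); Jul starts Fri (31d) ✓; Aug starts Mon (31d); Sep starts Thu (30d) ✓; Oct starts Sat (31d); Nov starts Tue (30d); Dec starts Thu (31d) ✓.
Five-Friday months: April, July, September, December → 4.

4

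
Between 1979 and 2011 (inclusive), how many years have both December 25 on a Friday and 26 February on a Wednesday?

Check each year's weekday for December 25 and 26 February:
  1979: Tue/Mon  1980: Thu/Tue  1981: Fri/Thu  1982: Sat/Fri  1983: Sun/Sat  1984: Tue/Sun  1985: Wed/Tue  1986: Thu/Wed  1987: Fri/Thu  1988: Sun/Fri  1989: Mon/Sun  1990: Tue/Mon  1991: Wed/Tue  1992: Fri/Wed ✓  …(5 more)…  1998: Fri/Thu  1999: Sat/Fri  2000: Mon/Sat  2001: Tue/Mon  2002: Wed/Tue  2003: Thu/Wed  2004: Sat/Thu  2005: Sun/Sat  2006: Mon/Sun  2007: Tue/Mon  2008: Thu/Tue  2009: Fri/Thu  2010: Sat/Fri  2011: Sun/Sat
Both conditions hold in: 1992 — 1.

1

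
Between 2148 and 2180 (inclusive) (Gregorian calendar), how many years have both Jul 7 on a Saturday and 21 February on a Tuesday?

Check each year's weekday for Jul 7 and 21 February:
  2148: Sun/Wed  2149: Mon/Fri  2150: Tue/Sat  2151: Wed/Sun  2152: Fri/Mon  2153: Sat/Wed  2154: Sun/Thu  2155: Mon/Fri  2156: Wed/Sat  2157: Thu/Mon  2158: Fri/Tue  2159: Sat/Wed  2160: Mon/Thu  2161: Tue/Sat  …(5 more)…  2167: Tue/Sat  2168: Thu/Sun  2169: Fri/Tue  2170: Sat/Wed  2171: Sun/Thu  2172: Tue/Fri  2173: Wed/Sun  2174: Thu/Mon  2175: Fri/Tue  2176: Sun/Wed  2177: Mon/Fri  2178: Tue/Sat  2179: Wed/Sun  2180: Fri/Mon
Both conditions hold in: 2164 — 1.

1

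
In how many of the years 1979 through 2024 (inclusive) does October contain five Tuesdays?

20

October has 31 days; it has five Tuesdays when Tuesday falls among the first (month-length − 28) days — i.e. when October 1 is one of Tuesday/Monday/Sunday.
October 1 by year: 1979:Mon✓ 1980:Wed 1981:Thu 1982:Fri 1983:Sat 1984:Mon✓ 1985:Tue✓ 1986:Wed 1987:Thu 1988:Sat 1989:Sun✓ 1990:Mon✓ 1991:Tue✓ 1992:Thu 1993:Fri …(16 more)… 2010:Fri 2011:Sat 2012:Mon✓ 2013:Tue✓ 2014:Wed 2015:Thu 2016:Sat 2017:Sun✓ 2018:Mon✓ 2019:Tue✓ 2020:Thu 2021:Fri 2022:Sat 2023:Sun✓ 2024:Tue✓
Years with five Tuesdays: 1979, 1984, 1985, 1989, 1990, 1991, 1995, 1996, 2000, 2001, 2002, 2006, 2007, 2012, 2013, 2017, 2018, 2019, 2023, 2024 → 20.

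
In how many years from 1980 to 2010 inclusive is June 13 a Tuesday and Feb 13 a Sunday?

Check each year's weekday for June 13 and Feb 13:
  1980: Fri/Wed  1981: Sat/Fri  1982: Sun/Sat  1983: Mon/Sun  1984: Wed/Mon  1985: Thu/Wed  1986: Fri/Thu  1987: Sat/Fri  1988: Mon/Sat  1989: Tue/Mon  1990: Wed/Tue  1991: Thu/Wed  1992: Sat/Thu  1993: Sun/Sat  …(3 more)…  1997: Fri/Thu  1998: Sat/Fri  1999: Sun/Sat  2000: Tue/Sun ✓  2001: Wed/Tue  2002: Thu/Wed  2003: Fri/Thu  2004: Sun/Fri  2005: Mon/Sun  2006: Tue/Mon  2007: Wed/Tue  2008: Fri/Wed  2009: Sat/Fri  2010: Sun/Sat
Both conditions hold in: 2000 — 1.

1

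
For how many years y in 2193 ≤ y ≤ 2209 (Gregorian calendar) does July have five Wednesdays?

July has 31 days; it has five Wednesdays when Wednesday falls among the first (month-length − 28) days — i.e. when July 1 is one of Wednesday/Tuesday/Monday.
July 1 by year: 2193:Mon✓ 2194:Tue✓ 2195:Wed✓ 2196:Fri 2197:Sat 2198:Sun 2199:Mon✓ 2200:Tue✓ 2201:Wed✓ 2202:Thu 2203:Fri 2204:Sun 2205:Mon✓ 2206:Tue✓ 2207:Wed✓ 2208:Fri 2209:Sat
Years with five Wednesdays: 2193, 2194, 2195, 2199, 2200, 2201, 2205, 2206, 2207 → 9.

9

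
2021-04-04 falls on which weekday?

Sunday

January 1, 2021 is a Friday.
April 4 is day 94 of the year, i.e. 93 days after Jan 1.
93 mod 7 = 2, so advance 2 weekdays from Friday: Sunday.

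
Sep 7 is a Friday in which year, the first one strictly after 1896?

From one year to the next, a fixed date's weekday advances by 1, or by 2 when a Feb 29 lies between the two dates.
1896: September 7 is Monday.
1897: Tuesday (+1)
1898: Wednesday (+1)
1899: Thursday (+1)
1900: Friday (+1)
Sep 7 falls on a Friday in 1900.

1900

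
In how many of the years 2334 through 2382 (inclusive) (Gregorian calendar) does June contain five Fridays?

June has 30 days; it has five Fridays when Friday falls among the first (month-length − 28) days — i.e. when June 1 is one of Friday/Thursday.
June 1 by year: 2334:Fri✓ 2335:Sat 2336:Mon 2337:Tue 2338:Wed 2339:Thu✓ 2340:Sat 2341:Sun 2342:Mon 2343:Tue 2344:Thu✓ 2345:Fri✓ 2346:Sat 2347:Sun 2348:Tue …(19 more)… 2368:Sat 2369:Sun 2370:Mon 2371:Tue 2372:Thu✓ 2373:Fri✓ 2374:Sat 2375:Sun 2376:Tue 2377:Wed 2378:Thu✓ 2379:Fri✓ 2380:Sun 2381:Mon 2382:Tue
Years with five Fridays: 2334, 2339, 2344, 2345, 2350, 2351, 2356, 2361, 2362, 2367, 2372, 2373, 2378, 2379 → 14.

14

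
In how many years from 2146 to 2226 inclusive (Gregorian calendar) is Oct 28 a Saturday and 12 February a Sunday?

9

Check each year's weekday for Oct 28 and 12 February:
  2146: Fri/Sat  2147: Sat/Sun ✓  2148: Mon/Mon  2149: Tue/Wed  2150: Wed/Thu  2151: Thu/Fri  2152: Sat/Sat  2153: Sun/Mon  2154: Mon/Tue  2155: Tue/Wed  2156: Thu/Thu  2157: Fri/Sat  2158: Sat/Sun ✓  2159: Sun/Mon  …(53 more)…  2213: Thu/Fri  2214: Fri/Sat  2215: Sat/Sun ✓  2216: Mon/Mon  2217: Tue/Wed  2218: Wed/Thu  2219: Thu/Fri  2220: Sat/Sat  2221: Sun/Mon  2222: Mon/Tue  2223: Tue/Wed  2224: Thu/Thu  2225: Fri/Sat  2226: Sat/Sun ✓
Both conditions hold in: 2147, 2158, 2169, 2175, 2186, 2197, 2209, 2215, 2226 — 9.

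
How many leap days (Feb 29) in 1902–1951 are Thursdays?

Leap years in 1902–1951: 12 of them.
Feb 29 weekday advances by 5 (mod 7) from one leap year to the next four years later (or differs when a century non-leap intervenes).
Leap-day weekdays: 1904:Mon 1908:Sat 1912:Thu✓ 1916:Tue 1920:Sun 1924:Fri 1928:Wed 1932:Mon 1936:Sat 1940:Thu✓ 1944:Tue 1948:Sun
Thursday: 1912, 1940 → 2.

2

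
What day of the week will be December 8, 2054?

Tuesday

January 1, 2054 is a Thursday.
December 8 is day 342 of the year, i.e. 341 days after Jan 1.
341 mod 7 = 5, so advance 5 weekdays from Thursday: Tuesday.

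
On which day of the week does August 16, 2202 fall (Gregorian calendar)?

Monday

January 1, 2202 is a Friday.
August 16 is day 228 of the year, i.e. 227 days after Jan 1.
227 mod 7 = 3, so advance 3 weekdays from Friday: Monday.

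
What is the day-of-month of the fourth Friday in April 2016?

22

April 1, 2016 is a Friday, so the first Friday is the 1st.
The fourth Friday is 1 + 21 = 22.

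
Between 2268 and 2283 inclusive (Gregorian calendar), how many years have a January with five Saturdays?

January has 31 days; it has five Saturdays when Saturday falls among the first (month-length − 28) days — i.e. when January 1 is one of Saturday/Friday/Thursday.
January 1 by year: 2268:Wed 2269:Fri✓ 2270:Sat✓ 2271:Sun 2272:Mon 2273:Wed 2274:Thu✓ 2275:Fri✓ 2276:Sat✓ 2277:Mon 2278:Tue 2279:Wed 2280:Thu✓ 2281:Sat✓ 2282:Sun 2283:Mon
Years with five Saturdays: 2269, 2270, 2274, 2275, 2276, 2280, 2281 → 7.

7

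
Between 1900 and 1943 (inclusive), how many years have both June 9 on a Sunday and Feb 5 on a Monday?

2

Check each year's weekday for June 9 and Feb 5:
  1900: Sat/Mon  1901: Sun/Tue  1902: Mon/Wed  1903: Tue/Thu  1904: Thu/Fri  1905: Fri/Sun  1906: Sat/Mon  1907: Sun/Tue  1908: Tue/Wed  1909: Wed/Fri  1910: Thu/Sat  1911: Fri/Sun  1912: Sun/Mon ✓  1913: Mon/Wed  …(16 more)…  1930: Mon/Wed  1931: Tue/Thu  1932: Thu/Fri  1933: Fri/Sun  1934: Sat/Mon  1935: Sun/Tue  1936: Tue/Wed  1937: Wed/Fri  1938: Thu/Sat  1939: Fri/Sun  1940: Sun/Mon ✓  1941: Mon/Wed  1942: Tue/Thu  1943: Wed/Fri
Both conditions hold in: 1912, 1940 — 2.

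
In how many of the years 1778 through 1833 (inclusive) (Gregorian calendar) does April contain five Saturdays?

15

April has 30 days; it has five Saturdays when Saturday falls among the first (month-length − 28) days — i.e. when April 1 is one of Saturday/Friday.
April 1 by year: 1778:Wed 1779:Thu 1780:Sat✓ 1781:Sun 1782:Mon 1783:Tue 1784:Thu 1785:Fri✓ 1786:Sat✓ 1787:Sun 1788:Tue 1789:Wed 1790:Thu 1791:Fri✓ 1792:Sun …(26 more)… 1819:Thu 1820:Sat✓ 1821:Sun 1822:Mon 1823:Tue 1824:Thu 1825:Fri✓ 1826:Sat✓ 1827:Sun 1828:Tue 1829:Wed 1830:Thu 1831:Fri✓ 1832:Sun 1833:Mon
Years with five Saturdays: 1780, 1785, 1786, 1791, 1796, 1797, 1803, 1808, 1809, 1814, 1815, 1820, 1825, 1826, 1831 → 15.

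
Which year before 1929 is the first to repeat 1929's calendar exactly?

1918

Two years share a calendar iff Jan 1 falls on the same weekday and both are leap or both are common. 1929: Jan 1 is Tuesday, common year.
1928: Jan 1 Sunday, leap
1927: Jan 1 Saturday, common
1926: Jan 1 Friday, common
1925: Jan 1 Thursday, common
1924: Jan 1 Tuesday, leap
1923: Jan 1 Monday, common
1922: Jan 1 Sunday, common
1921: Jan 1 Saturday, common
1920: Jan 1 Thursday, leap
1919: Jan 1 Wednesday, common
1918: Jan 1 Tuesday, common
1918 matches on both conditions.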